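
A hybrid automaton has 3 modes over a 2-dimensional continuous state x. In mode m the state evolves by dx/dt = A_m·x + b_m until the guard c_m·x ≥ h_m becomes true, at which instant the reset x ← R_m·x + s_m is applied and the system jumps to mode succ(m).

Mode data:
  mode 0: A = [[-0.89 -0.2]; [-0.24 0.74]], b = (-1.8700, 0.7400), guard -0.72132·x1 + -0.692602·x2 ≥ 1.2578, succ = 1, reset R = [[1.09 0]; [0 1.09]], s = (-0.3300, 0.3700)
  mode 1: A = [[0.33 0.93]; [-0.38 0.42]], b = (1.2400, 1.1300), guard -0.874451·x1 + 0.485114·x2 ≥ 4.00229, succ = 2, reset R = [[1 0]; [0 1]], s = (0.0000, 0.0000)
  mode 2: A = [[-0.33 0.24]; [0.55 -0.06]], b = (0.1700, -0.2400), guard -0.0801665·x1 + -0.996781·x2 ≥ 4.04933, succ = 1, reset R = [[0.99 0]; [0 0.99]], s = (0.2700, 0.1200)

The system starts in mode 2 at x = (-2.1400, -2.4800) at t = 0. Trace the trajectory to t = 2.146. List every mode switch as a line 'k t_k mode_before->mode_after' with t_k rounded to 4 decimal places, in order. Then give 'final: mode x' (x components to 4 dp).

1 1.2036 2->1
final: 1 -4.5747 -2.9049

Mode 2: guard c·x = 4.0493 hit at Δt = 1.2036 (t = 1.2036), x⁻ = (-2.0442, -3.8980) → reset → x⁺ = (-1.7538, -3.7390), jump to mode 1
Mode 1: flow for 0.9424 to horizon, guard not reached → x = (-4.5747, -2.9049)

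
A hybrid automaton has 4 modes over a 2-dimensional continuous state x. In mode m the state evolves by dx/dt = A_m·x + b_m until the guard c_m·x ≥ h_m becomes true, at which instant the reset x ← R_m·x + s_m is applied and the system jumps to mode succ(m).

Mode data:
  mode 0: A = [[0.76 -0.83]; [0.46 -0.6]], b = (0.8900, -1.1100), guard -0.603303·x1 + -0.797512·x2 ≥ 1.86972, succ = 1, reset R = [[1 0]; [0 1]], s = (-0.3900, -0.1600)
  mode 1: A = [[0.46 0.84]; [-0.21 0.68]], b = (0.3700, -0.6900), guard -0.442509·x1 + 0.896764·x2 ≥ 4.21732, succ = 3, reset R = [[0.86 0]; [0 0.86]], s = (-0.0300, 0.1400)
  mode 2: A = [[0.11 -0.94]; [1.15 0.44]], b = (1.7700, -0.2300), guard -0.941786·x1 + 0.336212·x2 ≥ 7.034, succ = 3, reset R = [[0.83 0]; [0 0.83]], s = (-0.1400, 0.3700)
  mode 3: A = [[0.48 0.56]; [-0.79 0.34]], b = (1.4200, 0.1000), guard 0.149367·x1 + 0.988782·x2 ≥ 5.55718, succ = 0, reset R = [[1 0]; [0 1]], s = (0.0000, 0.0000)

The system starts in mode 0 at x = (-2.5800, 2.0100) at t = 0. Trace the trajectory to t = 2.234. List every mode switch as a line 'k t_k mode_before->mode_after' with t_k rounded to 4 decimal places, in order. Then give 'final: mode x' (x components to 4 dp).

Mode 0: guard c·x = 1.8697 hit at Δt = 0.4581 (t = 0.4581), x⁻ = (-3.7492, 0.4918) → reset → x⁺ = (-4.1392, 0.3318), jump to mode 1
Mode 1: guard c·x = 4.2173 hit at Δt = 1.4715 (t = 1.9296), x⁻ = (-5.9351, 1.7742) → reset → x⁺ = (-5.1342, 1.6658), jump to mode 3
Mode 3: flow for 0.3044 to horizon, guard not reached → x = (-5.0377, 3.1740)

1 0.4581 0->1
2 1.9296 1->3
final: 3 -5.0377 3.1740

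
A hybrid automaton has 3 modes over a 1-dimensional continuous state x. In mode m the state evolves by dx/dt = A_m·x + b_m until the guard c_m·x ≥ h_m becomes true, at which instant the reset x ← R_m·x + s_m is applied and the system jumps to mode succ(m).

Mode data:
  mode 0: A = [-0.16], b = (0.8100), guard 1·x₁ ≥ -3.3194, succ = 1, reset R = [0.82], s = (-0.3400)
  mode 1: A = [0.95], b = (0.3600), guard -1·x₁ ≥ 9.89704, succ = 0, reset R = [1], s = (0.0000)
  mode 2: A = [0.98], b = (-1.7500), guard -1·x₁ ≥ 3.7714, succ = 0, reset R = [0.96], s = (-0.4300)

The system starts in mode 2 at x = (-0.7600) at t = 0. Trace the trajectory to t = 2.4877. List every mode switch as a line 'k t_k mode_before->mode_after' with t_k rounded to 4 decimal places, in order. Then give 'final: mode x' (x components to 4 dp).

Mode 2: guard c·x = 3.7714 hit at Δt = 0.7966 (t = 0.7966), x⁻ = (-3.7714) → reset → x⁺ = (-4.0505), jump to mode 0
Mode 0: guard c·x = -3.3194 hit at Δt = 0.5227 (t = 1.3193), x⁻ = (-3.3194) → reset → x⁺ = (-3.0619), jump to mode 1
Mode 1: flow for 1.1684 to horizon, guard not reached → x = (-8.5198)

1 0.7966 2->0
2 1.3193 0->1
final: 1 -8.5198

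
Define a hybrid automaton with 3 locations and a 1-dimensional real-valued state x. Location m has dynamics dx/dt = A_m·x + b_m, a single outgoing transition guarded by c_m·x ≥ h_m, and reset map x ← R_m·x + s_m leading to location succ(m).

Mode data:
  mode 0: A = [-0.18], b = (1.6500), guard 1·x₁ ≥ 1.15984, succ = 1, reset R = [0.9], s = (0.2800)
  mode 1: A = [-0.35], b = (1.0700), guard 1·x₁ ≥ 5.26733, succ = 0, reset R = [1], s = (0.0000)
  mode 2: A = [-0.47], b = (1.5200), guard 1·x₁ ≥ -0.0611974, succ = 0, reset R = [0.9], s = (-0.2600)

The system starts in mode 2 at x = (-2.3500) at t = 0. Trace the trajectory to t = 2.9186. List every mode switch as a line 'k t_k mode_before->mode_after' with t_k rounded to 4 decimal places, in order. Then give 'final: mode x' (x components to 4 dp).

1 1.1222 2->0
2 2.0615 0->1
final: 1 1.7731

Mode 2: guard c·x = -0.0612 hit at Δt = 1.1222 (t = 1.1222), x⁻ = (-0.0612) → reset → x⁺ = (-0.3151), jump to mode 0
Mode 0: guard c·x = 1.1598 hit at Δt = 0.9393 (t = 2.0615), x⁻ = (1.1598) → reset → x⁺ = (1.3239), jump to mode 1
Mode 1: flow for 0.8571 to horizon, guard not reached → x = (1.7731)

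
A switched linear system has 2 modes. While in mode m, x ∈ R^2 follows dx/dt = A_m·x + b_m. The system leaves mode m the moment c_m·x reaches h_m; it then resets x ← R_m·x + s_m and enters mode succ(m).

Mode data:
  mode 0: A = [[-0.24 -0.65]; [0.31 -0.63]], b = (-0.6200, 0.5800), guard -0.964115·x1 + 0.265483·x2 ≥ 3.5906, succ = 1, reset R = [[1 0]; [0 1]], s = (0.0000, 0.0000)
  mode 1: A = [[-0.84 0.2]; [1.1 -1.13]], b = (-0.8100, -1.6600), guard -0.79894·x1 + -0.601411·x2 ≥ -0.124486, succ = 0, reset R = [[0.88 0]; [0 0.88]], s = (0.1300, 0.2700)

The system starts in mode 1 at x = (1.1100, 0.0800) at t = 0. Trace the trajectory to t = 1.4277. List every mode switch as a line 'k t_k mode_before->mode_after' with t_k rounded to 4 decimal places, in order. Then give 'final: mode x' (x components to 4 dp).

1 0.5057 1->0
final: 0 -0.2775 0.4222

Mode 1: guard c·x = -0.1245 hit at Δt = 0.5057 (t = 0.5057), x⁻ = (0.3831, -0.3019) → reset → x⁺ = (0.4671, 0.0043), jump to mode 0
Mode 0: flow for 0.9220 to horizon, guard not reached → x = (-0.2775, 0.4222)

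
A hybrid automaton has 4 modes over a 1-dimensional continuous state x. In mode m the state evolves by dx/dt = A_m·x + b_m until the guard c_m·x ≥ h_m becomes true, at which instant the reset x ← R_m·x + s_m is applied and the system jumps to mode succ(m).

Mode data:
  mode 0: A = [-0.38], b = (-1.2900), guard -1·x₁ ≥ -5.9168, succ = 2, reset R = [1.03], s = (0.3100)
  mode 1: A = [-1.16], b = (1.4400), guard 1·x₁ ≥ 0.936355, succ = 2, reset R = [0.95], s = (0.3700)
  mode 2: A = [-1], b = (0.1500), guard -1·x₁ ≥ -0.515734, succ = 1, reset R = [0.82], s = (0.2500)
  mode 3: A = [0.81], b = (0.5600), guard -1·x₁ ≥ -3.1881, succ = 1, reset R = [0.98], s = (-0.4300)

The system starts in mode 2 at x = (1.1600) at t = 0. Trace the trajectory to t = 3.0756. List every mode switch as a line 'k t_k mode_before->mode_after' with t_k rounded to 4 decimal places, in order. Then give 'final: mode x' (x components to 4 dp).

1 1.0158 2->1
2 1.5525 1->2
3 2.6623 2->1
final: 1 0.8894

Mode 2: guard c·x = -0.5157 hit at Δt = 1.0158 (t = 1.0158), x⁻ = (0.5157) → reset → x⁺ = (0.6729), jump to mode 1
Mode 1: guard c·x = 0.9364 hit at Δt = 0.5367 (t = 1.5525), x⁻ = (0.9364) → reset → x⁺ = (1.2595), jump to mode 2
Mode 2: guard c·x = -0.5157 hit at Δt = 1.1098 (t = 2.6623), x⁻ = (0.5157) → reset → x⁺ = (0.6729), jump to mode 1
Mode 1: flow for 0.4133 to horizon, guard not reached → x = (0.8894)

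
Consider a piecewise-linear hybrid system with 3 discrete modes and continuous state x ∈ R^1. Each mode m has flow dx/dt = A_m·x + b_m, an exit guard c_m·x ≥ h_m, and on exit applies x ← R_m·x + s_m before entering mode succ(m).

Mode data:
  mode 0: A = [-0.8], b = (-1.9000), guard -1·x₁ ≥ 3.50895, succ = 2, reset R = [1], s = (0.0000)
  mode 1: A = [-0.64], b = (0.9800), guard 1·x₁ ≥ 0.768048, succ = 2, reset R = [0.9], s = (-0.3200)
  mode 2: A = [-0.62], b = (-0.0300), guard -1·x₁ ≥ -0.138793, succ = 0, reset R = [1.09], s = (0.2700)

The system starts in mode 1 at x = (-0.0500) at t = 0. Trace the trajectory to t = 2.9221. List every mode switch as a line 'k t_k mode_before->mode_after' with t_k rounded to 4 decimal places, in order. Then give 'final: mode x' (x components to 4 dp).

Mode 1: guard c·x = 0.7680 hit at Δt = 1.1382 (t = 1.1382), x⁻ = (0.7680) → reset → x⁺ = (0.3712), jump to mode 2
Mode 2: guard c·x = -0.1388 hit at Δt = 1.3021 (t = 2.4403), x⁻ = (0.1388) → reset → x⁺ = (0.4213), jump to mode 0
Mode 0: flow for 0.4818 to horizon, guard not reached → x = (-0.4731)

1 1.1382 1->2
2 2.4403 2->0
final: 0 -0.4731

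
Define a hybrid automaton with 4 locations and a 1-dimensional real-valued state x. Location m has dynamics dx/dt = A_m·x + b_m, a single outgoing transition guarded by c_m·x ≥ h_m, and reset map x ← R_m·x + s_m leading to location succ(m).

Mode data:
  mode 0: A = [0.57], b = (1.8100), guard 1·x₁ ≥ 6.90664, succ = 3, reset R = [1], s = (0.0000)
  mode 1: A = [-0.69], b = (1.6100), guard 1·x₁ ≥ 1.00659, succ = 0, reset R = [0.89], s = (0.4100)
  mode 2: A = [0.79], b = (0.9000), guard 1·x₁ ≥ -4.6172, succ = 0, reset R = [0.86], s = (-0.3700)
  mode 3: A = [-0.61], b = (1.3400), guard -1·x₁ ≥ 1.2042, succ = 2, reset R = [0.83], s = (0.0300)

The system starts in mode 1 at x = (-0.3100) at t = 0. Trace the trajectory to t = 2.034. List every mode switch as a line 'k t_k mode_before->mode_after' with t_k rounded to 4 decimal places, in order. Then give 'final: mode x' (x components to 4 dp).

Mode 1: guard c·x = 1.0066 hit at Δt = 0.9990 (t = 0.9990), x⁻ = (1.0066) → reset → x⁺ = (1.3059), jump to mode 0
Mode 0: flow for 1.0350 to horizon, guard not reached → x = (4.9084)

1 0.9990 1->0
final: 0 4.9084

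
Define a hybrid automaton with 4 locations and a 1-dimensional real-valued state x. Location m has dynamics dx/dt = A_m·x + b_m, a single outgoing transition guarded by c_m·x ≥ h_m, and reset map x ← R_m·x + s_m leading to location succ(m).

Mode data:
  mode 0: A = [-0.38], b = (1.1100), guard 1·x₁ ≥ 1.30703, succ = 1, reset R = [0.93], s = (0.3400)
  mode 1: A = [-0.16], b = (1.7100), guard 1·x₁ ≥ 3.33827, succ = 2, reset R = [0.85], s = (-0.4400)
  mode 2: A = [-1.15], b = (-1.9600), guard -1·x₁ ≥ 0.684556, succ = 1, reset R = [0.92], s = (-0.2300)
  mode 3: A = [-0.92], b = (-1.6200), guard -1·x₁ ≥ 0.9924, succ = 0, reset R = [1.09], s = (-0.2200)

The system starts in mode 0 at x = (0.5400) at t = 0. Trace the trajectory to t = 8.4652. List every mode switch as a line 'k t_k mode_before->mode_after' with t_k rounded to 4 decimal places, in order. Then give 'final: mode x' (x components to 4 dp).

Mode 0: guard c·x = 1.3070 hit at Δt = 1.0232 (t = 1.0232), x⁻ = (1.3070) → reset → x⁺ = (1.5555), jump to mode 1
Mode 1: guard c·x = 3.3383 hit at Δt = 1.3574 (t = 2.3806), x⁻ = (3.3383) → reset → x⁺ = (2.3975), jump to mode 2
Mode 2: guard c·x = 0.6846 hit at Δt = 1.2103 (t = 3.5909), x⁻ = (-0.6846) → reset → x⁺ = (-0.8598), jump to mode 1
Mode 1: guard c·x = 3.3383 hit at Δt = 2.8241 (t = 6.4150), x⁻ = (3.3383) → reset → x⁺ = (2.3975), jump to mode 2
Mode 2: guard c·x = 0.6846 hit at Δt = 1.2103 (t = 7.6253), x⁻ = (-0.6846) → reset → x⁺ = (-0.8598), jump to mode 1
Mode 1: flow for 0.8399 to horizon, guard not reached → x = (0.5922)

1 1.0232 0->1
2 2.3806 1->2
3 3.5909 2->1
4 6.4150 1->2
5 7.6253 2->1
final: 1 0.5922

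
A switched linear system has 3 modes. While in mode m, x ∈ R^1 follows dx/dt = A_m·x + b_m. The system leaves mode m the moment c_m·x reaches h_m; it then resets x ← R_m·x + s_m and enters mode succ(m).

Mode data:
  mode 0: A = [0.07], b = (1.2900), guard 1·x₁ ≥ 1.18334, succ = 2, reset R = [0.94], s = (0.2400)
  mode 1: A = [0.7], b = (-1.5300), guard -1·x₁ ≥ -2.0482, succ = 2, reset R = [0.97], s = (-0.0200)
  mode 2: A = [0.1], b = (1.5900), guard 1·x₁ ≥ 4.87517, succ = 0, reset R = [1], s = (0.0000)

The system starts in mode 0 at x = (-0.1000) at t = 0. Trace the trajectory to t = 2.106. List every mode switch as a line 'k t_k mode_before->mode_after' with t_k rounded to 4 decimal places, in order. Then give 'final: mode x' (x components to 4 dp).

Mode 0: guard c·x = 1.1833 hit at Δt = 0.9668 (t = 0.9668), x⁻ = (1.1833) → reset → x⁺ = (1.3523), jump to mode 2
Mode 2: flow for 1.1392 to horizon, guard not reached → x = (3.4340)

1 0.9668 0->2
final: 2 3.4340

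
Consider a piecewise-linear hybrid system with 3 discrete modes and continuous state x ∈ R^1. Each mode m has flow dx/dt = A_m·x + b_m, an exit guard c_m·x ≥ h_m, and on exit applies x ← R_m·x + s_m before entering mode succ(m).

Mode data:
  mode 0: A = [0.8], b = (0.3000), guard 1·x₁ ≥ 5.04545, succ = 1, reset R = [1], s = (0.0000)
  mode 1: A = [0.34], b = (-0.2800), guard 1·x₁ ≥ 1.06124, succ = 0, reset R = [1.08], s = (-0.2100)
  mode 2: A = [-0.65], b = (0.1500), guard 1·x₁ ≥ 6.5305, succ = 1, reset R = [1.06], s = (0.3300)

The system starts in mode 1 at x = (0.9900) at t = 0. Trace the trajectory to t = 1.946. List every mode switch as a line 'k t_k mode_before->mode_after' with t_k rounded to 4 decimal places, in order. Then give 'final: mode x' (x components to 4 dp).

1 1.0478 1->0
final: 0 2.3149

Mode 1: guard c·x = 1.0612 hit at Δt = 1.0478 (t = 1.0478), x⁻ = (1.0612) → reset → x⁺ = (0.9361), jump to mode 0
Mode 0: flow for 0.8982 to horizon, guard not reached → x = (2.3149)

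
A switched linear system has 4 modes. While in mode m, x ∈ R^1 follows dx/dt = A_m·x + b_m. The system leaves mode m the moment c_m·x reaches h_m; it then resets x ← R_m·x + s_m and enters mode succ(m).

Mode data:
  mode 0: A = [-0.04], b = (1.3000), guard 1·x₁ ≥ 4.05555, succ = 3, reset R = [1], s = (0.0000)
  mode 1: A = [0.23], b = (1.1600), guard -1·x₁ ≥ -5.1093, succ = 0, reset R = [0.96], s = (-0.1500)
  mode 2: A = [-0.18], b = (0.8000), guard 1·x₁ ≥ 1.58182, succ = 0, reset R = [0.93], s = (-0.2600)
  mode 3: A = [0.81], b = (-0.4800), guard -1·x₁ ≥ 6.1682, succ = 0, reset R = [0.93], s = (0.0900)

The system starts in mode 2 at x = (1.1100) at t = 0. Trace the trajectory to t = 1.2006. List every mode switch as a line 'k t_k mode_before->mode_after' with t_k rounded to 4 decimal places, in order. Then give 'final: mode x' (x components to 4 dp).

Mode 2: guard c·x = 1.5818 hit at Δt = 0.8476 (t = 0.8476), x⁻ = (1.5818) → reset → x⁺ = (1.2111), jump to mode 0
Mode 0: flow for 0.3530 to horizon, guard not reached → x = (1.6498)

1 0.8476 2->0
final: 0 1.6498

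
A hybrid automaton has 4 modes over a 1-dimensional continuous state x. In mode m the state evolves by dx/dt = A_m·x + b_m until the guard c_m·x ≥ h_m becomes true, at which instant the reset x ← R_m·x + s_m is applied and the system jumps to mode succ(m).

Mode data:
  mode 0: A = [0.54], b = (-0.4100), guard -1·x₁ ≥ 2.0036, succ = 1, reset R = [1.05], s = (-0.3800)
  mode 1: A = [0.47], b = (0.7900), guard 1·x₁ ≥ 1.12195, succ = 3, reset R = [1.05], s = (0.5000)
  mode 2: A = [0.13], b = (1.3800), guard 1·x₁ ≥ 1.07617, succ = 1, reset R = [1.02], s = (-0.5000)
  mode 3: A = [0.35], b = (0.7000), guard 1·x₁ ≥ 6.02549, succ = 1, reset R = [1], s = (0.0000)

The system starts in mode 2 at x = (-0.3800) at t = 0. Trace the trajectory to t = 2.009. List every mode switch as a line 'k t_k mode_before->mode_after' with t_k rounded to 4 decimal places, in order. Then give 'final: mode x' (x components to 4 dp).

Mode 2: guard c·x = 1.0762 hit at Δt = 1.0232 (t = 1.0232), x⁻ = (1.0762) → reset → x⁺ = (0.5977), jump to mode 1
Mode 1: guard c·x = 1.1220 hit at Δt = 0.4406 (t = 1.4638), x⁻ = (1.1219) → reset → x⁺ = (1.6780), jump to mode 3
Mode 3: flow for 0.5452 to horizon, guard not reached → x = (2.4513)

1 1.0232 2->1
2 1.4638 1->3
final: 3 2.4513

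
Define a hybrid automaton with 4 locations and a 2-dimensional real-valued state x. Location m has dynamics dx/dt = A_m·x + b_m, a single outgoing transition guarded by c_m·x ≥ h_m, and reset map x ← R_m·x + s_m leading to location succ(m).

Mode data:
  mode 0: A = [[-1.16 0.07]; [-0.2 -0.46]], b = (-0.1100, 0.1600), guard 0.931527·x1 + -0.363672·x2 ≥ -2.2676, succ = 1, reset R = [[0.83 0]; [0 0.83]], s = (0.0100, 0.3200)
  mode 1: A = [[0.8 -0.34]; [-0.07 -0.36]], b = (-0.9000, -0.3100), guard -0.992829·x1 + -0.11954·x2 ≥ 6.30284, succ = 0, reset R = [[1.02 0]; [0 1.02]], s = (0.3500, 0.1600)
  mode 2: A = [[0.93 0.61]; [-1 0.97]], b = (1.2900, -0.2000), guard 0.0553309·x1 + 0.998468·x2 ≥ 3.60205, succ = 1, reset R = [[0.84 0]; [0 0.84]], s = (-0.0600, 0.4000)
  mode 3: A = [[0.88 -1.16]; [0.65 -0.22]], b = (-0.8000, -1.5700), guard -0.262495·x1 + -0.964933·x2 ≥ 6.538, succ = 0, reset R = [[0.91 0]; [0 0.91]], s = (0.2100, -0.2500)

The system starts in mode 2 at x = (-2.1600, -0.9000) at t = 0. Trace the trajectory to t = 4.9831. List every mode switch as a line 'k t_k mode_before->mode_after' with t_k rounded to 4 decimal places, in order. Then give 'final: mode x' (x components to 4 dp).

1 1.3244 2->1
2 1.9734 1->0
3 3.2224 0->1
4 4.4584 1->0
final: 0 -3.4255 1.8142

Mode 2: guard c·x = 3.6021 hit at Δt = 1.3244 (t = 1.3244), x⁻ = (-3.4651, 3.7996) → reset → x⁺ = (-2.9707, 3.5917), jump to mode 1
Mode 1: guard c·x = 6.3028 hit at Δt = 0.6490 (t = 1.9734), x⁻ = (-6.6923, 2.8566) → reset → x⁺ = (-6.4762, 3.0738), jump to mode 0
Mode 0: guard c·x = -2.2676 hit at Δt = 1.2490 (t = 3.2224), x⁻ = (-1.4654, 2.4817) → reset → x⁺ = (-1.2063, 2.3798), jump to mode 1
Mode 1: guard c·x = 6.3028 hit at Δt = 1.2360 (t = 4.4584), x⁻ = (-6.5255, 1.4715) → reset → x⁺ = (-6.3061, 1.6609), jump to mode 0
Mode 0: flow for 0.5247 to horizon, guard not reached → x = (-3.4255, 1.8142)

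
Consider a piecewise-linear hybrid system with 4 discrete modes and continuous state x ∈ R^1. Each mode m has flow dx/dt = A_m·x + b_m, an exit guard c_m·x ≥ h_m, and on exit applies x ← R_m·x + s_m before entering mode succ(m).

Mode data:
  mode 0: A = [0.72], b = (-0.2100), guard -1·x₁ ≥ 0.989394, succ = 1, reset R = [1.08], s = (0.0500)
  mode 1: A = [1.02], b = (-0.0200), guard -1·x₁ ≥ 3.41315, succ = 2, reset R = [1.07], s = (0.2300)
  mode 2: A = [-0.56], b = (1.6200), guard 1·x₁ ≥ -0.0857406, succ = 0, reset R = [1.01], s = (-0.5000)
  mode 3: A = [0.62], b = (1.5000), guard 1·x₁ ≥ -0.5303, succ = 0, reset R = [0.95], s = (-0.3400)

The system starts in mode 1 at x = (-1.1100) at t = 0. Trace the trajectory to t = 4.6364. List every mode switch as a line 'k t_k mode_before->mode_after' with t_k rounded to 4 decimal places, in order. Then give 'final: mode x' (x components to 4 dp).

1 1.0897 1->2
2 2.4316 2->0
3 2.9559 0->1
4 4.1284 1->2
final: 2 -1.8584

Mode 1: guard c·x = 3.4131 hit at Δt = 1.0897 (t = 1.0897), x⁻ = (-3.4131) → reset → x⁺ = (-3.4221), jump to mode 2
Mode 2: guard c·x = -0.0857 hit at Δt = 1.3419 (t = 2.4316), x⁻ = (-0.0857) → reset → x⁺ = (-0.5866), jump to mode 0
Mode 0: guard c·x = 0.9894 hit at Δt = 0.5243 (t = 2.9559), x⁻ = (-0.9894) → reset → x⁺ = (-1.0185), jump to mode 1
Mode 1: guard c·x = 3.4131 hit at Δt = 1.1725 (t = 4.1284), x⁻ = (-3.4131) → reset → x⁺ = (-3.4221), jump to mode 2
Mode 2: flow for 0.5080 to horizon, guard not reached → x = (-1.8584)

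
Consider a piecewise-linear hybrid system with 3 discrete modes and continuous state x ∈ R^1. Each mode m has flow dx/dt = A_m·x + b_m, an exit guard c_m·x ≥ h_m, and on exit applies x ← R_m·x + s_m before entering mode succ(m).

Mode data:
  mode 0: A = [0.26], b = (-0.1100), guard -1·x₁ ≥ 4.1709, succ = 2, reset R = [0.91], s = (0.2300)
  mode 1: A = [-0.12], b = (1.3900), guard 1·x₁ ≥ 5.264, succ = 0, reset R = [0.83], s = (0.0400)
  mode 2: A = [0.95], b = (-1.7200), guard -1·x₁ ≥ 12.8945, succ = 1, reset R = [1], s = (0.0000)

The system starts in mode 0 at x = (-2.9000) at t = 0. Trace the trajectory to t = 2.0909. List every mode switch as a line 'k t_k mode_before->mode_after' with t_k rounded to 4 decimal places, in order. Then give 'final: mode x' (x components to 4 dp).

1 1.2456 0->2
final: 2 -10.1905

Mode 0: guard c·x = 4.1709 hit at Δt = 1.2456 (t = 1.2456), x⁻ = (-4.1709) → reset → x⁺ = (-3.5655), jump to mode 2
Mode 2: flow for 0.8453 to horizon, guard not reached → x = (-10.1905)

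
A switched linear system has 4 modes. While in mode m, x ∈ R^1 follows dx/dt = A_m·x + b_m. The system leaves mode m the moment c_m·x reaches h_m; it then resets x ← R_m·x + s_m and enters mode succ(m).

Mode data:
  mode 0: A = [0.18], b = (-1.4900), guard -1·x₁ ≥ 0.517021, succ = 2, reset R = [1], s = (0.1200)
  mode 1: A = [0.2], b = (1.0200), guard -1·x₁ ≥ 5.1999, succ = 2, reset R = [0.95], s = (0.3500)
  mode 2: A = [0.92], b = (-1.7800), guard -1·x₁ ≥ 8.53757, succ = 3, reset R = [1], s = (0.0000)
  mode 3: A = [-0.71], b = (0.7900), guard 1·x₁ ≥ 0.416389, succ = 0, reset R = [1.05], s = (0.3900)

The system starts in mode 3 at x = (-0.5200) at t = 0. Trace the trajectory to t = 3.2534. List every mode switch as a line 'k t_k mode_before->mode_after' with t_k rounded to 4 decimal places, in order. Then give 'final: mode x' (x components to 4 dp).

Mode 3: guard c·x = 0.4164 hit at Δt = 1.2003 (t = 1.2003), x⁻ = (0.4164) → reset → x⁺ = (0.8272), jump to mode 0
Mode 0: guard c·x = 0.5170 hit at Δt = 0.9215 (t = 2.1218), x⁻ = (-0.5170) → reset → x⁺ = (-0.3970), jump to mode 2
Mode 2: flow for 1.1316 to horizon, guard not reached → x = (-4.6695)

1 1.2003 3->0
2 2.1218 0->2
final: 2 -4.6695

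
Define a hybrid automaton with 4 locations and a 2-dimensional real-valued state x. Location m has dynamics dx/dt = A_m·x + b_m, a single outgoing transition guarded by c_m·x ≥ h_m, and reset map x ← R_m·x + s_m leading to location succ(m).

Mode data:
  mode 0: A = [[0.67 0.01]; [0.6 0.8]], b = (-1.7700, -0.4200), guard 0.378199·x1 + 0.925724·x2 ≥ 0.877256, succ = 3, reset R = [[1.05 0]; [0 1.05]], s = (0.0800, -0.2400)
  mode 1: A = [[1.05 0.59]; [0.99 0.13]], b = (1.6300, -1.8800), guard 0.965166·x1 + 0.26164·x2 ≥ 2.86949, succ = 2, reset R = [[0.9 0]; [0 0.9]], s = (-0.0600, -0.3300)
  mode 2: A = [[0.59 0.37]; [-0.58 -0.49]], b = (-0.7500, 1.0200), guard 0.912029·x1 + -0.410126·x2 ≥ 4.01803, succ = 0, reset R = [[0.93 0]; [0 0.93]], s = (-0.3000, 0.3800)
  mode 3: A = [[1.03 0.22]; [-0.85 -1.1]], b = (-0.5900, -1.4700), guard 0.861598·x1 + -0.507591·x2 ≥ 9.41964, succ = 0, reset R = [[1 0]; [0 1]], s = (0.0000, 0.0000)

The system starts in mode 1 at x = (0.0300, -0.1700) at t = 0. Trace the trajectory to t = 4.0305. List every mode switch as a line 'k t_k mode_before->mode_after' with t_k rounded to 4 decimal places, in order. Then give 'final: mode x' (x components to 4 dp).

1 1.2809 1->2
2 2.5622 2->0
3 3.1775 0->3
final: 3 7.4381 -3.7372

Mode 1: guard c·x = 2.8695 hit at Δt = 1.2809 (t = 1.2809), x⁻ = (3.2486, -1.0164) → reset → x⁺ = (2.8637, -1.2448), jump to mode 2
Mode 2: guard c·x = 4.0180 hit at Δt = 1.2813 (t = 2.5622), x⁻ = (3.7253, -1.5128) → reset → x⁺ = (3.1645, -1.0269), jump to mode 0
Mode 0: guard c·x = 0.8773 hit at Δt = 0.6153 (t = 3.1775), x⁻ = (3.4252, -0.4517) → reset → x⁺ = (3.6765, -0.7143), jump to mode 3
Mode 3: flow for 0.8530 to horizon, guard not reached → x = (7.4381, -3.7372)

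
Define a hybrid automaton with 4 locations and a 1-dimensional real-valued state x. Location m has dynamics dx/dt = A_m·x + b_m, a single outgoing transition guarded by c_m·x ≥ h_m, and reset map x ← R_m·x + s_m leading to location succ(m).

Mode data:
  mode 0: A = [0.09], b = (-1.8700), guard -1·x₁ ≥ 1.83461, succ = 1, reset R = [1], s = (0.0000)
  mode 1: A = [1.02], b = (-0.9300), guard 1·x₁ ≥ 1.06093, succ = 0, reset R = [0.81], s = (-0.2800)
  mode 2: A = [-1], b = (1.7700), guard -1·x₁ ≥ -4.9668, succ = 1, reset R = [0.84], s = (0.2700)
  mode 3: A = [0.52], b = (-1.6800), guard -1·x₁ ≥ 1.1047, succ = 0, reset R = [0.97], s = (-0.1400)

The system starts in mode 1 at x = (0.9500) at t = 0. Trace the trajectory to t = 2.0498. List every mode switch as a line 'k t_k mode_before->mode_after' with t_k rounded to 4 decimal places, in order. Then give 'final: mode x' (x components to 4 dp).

Mode 1: guard c·x = 1.0609 hit at Δt = 1.3346 (t = 1.3346), x⁻ = (1.0609) → reset → x⁺ = (0.5794), jump to mode 0
Mode 0: flow for 0.7152 to horizon, guard not reached → x = (-0.7635)

1 1.3346 1->0
final: 0 -0.7635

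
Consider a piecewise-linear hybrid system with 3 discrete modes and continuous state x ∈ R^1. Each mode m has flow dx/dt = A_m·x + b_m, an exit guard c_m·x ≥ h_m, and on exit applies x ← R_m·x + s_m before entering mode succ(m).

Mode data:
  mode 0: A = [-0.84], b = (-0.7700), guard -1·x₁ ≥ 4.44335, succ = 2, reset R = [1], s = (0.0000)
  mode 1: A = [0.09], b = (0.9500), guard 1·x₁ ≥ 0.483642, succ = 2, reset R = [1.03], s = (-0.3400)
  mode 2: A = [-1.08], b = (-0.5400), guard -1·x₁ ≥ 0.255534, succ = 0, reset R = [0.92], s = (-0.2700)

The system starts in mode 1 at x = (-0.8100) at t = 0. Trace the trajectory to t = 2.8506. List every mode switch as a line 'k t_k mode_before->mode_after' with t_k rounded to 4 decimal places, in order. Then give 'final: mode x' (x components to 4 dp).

Mode 1: guard c·x = 0.4836 hit at Δt = 1.3849 (t = 1.3849), x⁻ = (0.4836) → reset → x⁺ = (0.1582), jump to mode 2
Mode 2: guard c·x = 0.2555 hit at Δt = 0.9170 (t = 2.3019), x⁻ = (-0.2555) → reset → x⁺ = (-0.5051), jump to mode 0
Mode 0: flow for 0.5487 to horizon, guard not reached → x = (-0.6571)

1 1.3849 1->2
2 2.3019 2->0
final: 0 -0.6571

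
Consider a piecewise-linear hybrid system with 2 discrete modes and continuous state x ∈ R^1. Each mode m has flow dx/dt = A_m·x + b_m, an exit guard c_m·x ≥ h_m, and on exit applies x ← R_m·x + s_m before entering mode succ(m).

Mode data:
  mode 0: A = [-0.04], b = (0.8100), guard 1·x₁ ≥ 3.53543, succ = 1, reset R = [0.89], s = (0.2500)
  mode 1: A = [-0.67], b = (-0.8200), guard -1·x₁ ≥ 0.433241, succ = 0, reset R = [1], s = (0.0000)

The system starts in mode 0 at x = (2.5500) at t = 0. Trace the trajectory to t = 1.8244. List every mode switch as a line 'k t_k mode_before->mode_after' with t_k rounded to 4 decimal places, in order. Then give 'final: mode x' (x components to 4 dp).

Mode 0: guard c·x = 3.5354 hit at Δt = 1.4321 (t = 1.4321), x⁻ = (3.5354) → reset → x⁺ = (3.3965), jump to mode 1
Mode 1: flow for 0.3923 to horizon, guard not reached → x = (2.3286)

1 1.4321 0->1
final: 1 2.3286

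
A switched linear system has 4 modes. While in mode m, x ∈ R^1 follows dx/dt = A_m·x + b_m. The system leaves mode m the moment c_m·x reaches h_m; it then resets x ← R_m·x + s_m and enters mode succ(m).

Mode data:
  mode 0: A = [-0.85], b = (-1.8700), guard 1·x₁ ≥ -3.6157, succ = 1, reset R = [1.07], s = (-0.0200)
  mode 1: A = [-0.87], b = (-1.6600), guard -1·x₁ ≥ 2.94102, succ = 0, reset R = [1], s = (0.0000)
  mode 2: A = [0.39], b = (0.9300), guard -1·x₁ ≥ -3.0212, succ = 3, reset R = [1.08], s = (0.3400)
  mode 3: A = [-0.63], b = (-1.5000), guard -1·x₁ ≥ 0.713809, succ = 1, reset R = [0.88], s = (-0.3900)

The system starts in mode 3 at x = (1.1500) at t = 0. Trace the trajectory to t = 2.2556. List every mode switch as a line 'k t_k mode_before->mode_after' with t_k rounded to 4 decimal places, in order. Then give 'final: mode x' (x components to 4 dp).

1 1.1912 3->1
final: 1 -1.5555

Mode 3: guard c·x = 0.7138 hit at Δt = 1.1912 (t = 1.1912), x⁻ = (-0.7138) → reset → x⁺ = (-1.0182), jump to mode 1
Mode 1: flow for 1.0644 to horizon, guard not reached → x = (-1.5555)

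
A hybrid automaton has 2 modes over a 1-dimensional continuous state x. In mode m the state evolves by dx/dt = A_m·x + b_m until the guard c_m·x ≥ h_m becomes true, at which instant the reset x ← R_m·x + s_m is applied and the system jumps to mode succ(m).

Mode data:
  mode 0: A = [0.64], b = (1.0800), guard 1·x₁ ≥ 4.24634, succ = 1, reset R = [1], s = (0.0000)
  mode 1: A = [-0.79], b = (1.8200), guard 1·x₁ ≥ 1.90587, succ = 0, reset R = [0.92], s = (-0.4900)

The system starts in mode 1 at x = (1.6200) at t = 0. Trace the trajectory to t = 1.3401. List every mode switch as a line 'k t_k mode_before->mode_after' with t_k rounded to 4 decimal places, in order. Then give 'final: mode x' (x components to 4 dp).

Mode 1: guard c·x = 1.9059 hit at Δt = 0.6853 (t = 0.6853), x⁻ = (1.9059) → reset → x⁺ = (1.2634), jump to mode 0
Mode 0: flow for 0.6548 to horizon, guard not reached → x = (2.7995)

1 0.6853 1->0
final: 0 2.7995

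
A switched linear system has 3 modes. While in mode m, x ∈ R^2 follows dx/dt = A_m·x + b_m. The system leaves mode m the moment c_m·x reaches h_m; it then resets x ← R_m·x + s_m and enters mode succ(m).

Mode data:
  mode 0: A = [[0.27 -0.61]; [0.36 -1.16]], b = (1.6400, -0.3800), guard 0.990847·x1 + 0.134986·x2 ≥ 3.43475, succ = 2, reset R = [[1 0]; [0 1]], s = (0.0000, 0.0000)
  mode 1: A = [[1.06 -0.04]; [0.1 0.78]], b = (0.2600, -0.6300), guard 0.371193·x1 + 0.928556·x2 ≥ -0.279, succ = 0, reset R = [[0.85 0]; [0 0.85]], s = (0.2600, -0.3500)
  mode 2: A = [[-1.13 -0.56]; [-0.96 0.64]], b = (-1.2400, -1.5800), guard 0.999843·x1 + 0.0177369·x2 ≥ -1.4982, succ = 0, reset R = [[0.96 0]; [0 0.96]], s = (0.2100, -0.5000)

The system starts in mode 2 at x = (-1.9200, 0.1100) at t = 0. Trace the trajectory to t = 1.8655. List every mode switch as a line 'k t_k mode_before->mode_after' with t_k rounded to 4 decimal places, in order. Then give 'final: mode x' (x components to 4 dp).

1 0.7577 2->0
final: 0 0.7538 -0.3341

Mode 2: guard c·x = -1.4982 hit at Δt = 0.7577 (t = 0.7577), x⁻ = (-1.5024, 0.2243) → reset → x⁺ = (-1.2323, -0.2846), jump to mode 0
Mode 0: flow for 1.1078 to horizon, guard not reached → x = (0.7538, -0.3341)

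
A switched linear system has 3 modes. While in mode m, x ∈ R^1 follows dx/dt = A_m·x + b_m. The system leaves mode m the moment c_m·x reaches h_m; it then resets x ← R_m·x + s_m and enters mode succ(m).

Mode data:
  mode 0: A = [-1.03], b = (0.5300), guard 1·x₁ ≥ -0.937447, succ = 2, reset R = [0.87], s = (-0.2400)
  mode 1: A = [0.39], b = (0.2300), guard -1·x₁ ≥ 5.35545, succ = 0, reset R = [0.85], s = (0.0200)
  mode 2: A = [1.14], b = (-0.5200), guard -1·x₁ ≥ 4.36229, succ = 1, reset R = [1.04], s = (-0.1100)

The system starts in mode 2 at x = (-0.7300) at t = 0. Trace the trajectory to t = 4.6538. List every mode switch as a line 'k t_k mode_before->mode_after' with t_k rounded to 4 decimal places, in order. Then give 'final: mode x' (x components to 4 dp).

Mode 2: guard c·x = 4.3623 hit at Δt = 1.2296 (t = 1.2296), x⁻ = (-4.3623) → reset → x⁺ = (-4.6468), jump to mode 1
Mode 1: guard c·x = 5.3555 hit at Δt = 0.4128 (t = 1.6424), x⁻ = (-5.3554) → reset → x⁺ = (-4.5321), jump to mode 0
Mode 0: guard c·x = -0.9374 hit at Δt = 1.2095 (t = 2.8519), x⁻ = (-0.9374) → reset → x⁺ = (-1.0556), jump to mode 2
Mode 2: guard c·x = 4.3623 hit at Δt = 1.0168 (t = 3.8687), x⁻ = (-4.3623) → reset → x⁺ = (-4.6468), jump to mode 1
Mode 1: guard c·x = 5.3555 hit at Δt = 0.4128 (t = 4.2815), x⁻ = (-5.3555) → reset → x⁺ = (-4.5321), jump to mode 0
Mode 0: flow for 0.3723 to horizon, guard not reached → x = (-2.9249)

1 1.2296 2->1
2 1.6424 1->0
3 2.8519 0->2
4 3.8687 2->1
5 4.2815 1->0
final: 0 -2.9249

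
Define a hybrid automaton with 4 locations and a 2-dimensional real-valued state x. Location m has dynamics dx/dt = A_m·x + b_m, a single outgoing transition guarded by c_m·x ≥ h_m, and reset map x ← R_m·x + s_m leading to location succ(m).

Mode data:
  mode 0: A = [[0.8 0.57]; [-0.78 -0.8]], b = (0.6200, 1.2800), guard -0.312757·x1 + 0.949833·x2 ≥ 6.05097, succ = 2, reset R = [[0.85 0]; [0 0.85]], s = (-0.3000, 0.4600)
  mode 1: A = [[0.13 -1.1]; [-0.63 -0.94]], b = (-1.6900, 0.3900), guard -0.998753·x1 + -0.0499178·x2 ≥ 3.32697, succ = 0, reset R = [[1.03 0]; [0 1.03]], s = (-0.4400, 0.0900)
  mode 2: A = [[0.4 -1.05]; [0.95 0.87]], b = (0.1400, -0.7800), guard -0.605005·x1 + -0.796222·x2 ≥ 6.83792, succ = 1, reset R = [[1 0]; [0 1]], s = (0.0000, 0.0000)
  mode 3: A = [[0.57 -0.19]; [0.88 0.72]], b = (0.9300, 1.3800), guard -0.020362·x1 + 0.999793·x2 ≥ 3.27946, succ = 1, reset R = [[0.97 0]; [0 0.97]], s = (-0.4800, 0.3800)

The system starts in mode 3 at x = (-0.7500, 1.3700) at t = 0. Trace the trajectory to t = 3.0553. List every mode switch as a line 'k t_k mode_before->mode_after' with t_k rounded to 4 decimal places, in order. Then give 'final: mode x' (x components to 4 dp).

Mode 3: guard c·x = 3.2795 hit at Δt = 0.7972 (t = 0.7972), x⁻ = (-0.6554, 3.2668) → reset → x⁺ = (-1.1157, 3.5488), jump to mode 1
Mode 1: guard c·x = 3.3270 hit at Δt = 0.4275 (t = 1.2247), x⁻ = (-3.4831, 3.0411) → reset → x⁺ = (-4.0276, 3.2224), jump to mode 0
Mode 0: guard c·x = 6.0510 hit at Δt = 1.1479 (t = 2.3726), x⁻ = (-4.6491, 4.8397) → reset → x⁺ = (-4.2518, 4.5738), jump to mode 2
Mode 2: flow for 0.6827 to horizon, guard not reached → x = (-8.5429, 2.0350)

1 0.7972 3->1
2 1.2247 1->0
3 2.3726 0->2
final: 2 -8.5429 2.0350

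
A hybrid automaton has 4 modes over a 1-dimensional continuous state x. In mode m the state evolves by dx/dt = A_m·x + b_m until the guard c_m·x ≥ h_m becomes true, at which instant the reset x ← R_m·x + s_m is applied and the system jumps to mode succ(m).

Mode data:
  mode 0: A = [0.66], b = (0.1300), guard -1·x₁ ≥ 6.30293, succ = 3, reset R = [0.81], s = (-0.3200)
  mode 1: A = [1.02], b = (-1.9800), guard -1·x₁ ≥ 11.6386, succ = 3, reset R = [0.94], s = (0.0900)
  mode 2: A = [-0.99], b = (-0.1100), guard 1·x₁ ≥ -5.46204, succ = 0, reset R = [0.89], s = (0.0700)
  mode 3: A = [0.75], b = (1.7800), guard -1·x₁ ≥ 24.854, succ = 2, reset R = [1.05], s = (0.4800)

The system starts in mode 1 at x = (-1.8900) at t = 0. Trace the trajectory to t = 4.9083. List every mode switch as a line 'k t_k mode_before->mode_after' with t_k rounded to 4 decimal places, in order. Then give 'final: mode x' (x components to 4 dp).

Mode 1: guard c·x = 11.6386 hit at Δt = 1.2406 (t = 1.2406), x⁻ = (-11.6386) → reset → x⁺ = (-10.8503), jump to mode 3
Mode 3: guard c·x = 24.8540 hit at Δt = 1.3004 (t = 2.5410), x⁻ = (-24.8540) → reset → x⁺ = (-25.6167), jump to mode 2
Mode 2: guard c·x = -5.4620 hit at Δt = 1.5774 (t = 4.1184), x⁻ = (-5.4620) → reset → x⁺ = (-4.7912), jump to mode 0
Mode 0: guard c·x = 6.3029 hit at Δt = 0.4310 (t = 4.5494), x⁻ = (-6.3029) → reset → x⁺ = (-5.4254), jump to mode 3
Mode 3: flow for 0.3589 to horizon, guard not reached → x = (-6.3681)

1 1.2406 1->3
2 2.5410 3->2
3 4.1184 2->0
4 4.5494 0->3
final: 3 -6.3681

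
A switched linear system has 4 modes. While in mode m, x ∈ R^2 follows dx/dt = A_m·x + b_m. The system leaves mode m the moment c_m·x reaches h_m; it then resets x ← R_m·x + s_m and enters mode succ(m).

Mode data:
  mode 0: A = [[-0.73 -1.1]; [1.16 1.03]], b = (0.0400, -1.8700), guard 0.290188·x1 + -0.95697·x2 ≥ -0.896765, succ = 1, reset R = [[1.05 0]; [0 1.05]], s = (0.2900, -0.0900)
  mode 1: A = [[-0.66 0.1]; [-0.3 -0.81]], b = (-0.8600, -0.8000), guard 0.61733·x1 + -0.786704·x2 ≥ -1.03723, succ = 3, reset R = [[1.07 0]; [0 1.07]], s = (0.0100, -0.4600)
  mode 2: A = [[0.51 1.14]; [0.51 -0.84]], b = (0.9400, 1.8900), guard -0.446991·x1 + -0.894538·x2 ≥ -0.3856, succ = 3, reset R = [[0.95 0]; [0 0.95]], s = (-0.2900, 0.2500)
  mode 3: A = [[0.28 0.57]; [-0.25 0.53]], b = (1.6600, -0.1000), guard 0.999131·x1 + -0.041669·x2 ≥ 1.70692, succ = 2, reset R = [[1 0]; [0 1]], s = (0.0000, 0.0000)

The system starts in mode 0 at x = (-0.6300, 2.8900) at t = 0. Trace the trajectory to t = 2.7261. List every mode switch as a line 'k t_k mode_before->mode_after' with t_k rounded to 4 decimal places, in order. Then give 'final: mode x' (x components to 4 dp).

1 1.4480 0->1
2 2.0744 1->3
final: 3 -1.1176 -0.4254

Mode 0: guard c·x = -0.8968 hit at Δt = 1.4480 (t = 1.4480), x⁻ = (-2.0502, 0.3154) → reset → x⁺ = (-1.8627, 0.2412), jump to mode 1
Mode 1: guard c·x = -1.0372 hit at Δt = 0.6264 (t = 2.0744), x⁻ = (-1.6675, 0.0100) → reset → x⁺ = (-1.7742, -0.4493), jump to mode 3
Mode 3: flow for 0.6517 to horizon, guard not reached → x = (-1.1176, -0.4254)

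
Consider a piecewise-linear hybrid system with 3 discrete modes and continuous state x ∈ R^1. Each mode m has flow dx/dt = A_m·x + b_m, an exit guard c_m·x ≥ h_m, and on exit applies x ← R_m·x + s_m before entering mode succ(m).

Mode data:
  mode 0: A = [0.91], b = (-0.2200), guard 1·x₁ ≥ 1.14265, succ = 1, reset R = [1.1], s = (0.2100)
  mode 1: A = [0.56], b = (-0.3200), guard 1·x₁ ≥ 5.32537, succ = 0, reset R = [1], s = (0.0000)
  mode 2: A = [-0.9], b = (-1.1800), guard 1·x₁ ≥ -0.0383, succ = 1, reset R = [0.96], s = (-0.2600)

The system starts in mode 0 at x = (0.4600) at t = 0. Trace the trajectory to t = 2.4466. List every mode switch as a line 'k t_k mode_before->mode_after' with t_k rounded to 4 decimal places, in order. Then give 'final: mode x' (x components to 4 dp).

Mode 0: guard c·x = 1.1426 hit at Δt = 1.5580 (t = 1.5580), x⁻ = (1.1426) → reset → x⁺ = (1.4669), jump to mode 1
Mode 1: flow for 0.8886 to horizon, guard not reached → x = (2.0443)

1 1.5580 0->1
final: 1 2.0443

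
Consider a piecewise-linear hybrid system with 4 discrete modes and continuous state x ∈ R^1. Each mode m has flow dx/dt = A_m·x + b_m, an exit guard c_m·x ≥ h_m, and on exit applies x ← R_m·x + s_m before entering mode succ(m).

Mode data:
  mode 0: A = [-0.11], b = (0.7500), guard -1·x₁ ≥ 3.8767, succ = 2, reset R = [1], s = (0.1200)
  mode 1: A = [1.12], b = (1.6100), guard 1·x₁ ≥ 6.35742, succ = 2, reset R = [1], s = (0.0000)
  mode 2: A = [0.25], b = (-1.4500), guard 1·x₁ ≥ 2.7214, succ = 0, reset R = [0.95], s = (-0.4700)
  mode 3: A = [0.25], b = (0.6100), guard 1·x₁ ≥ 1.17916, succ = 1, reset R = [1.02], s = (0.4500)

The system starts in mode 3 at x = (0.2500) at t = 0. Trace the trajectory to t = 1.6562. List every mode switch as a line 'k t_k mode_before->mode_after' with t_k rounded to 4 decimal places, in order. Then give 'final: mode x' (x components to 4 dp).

1 1.1868 3->1
final: 1 3.7902

Mode 3: guard c·x = 1.1792 hit at Δt = 1.1868 (t = 1.1868), x⁻ = (1.1792) → reset → x⁺ = (1.6527), jump to mode 1
Mode 1: flow for 0.4694 to horizon, guard not reached → x = (3.7902)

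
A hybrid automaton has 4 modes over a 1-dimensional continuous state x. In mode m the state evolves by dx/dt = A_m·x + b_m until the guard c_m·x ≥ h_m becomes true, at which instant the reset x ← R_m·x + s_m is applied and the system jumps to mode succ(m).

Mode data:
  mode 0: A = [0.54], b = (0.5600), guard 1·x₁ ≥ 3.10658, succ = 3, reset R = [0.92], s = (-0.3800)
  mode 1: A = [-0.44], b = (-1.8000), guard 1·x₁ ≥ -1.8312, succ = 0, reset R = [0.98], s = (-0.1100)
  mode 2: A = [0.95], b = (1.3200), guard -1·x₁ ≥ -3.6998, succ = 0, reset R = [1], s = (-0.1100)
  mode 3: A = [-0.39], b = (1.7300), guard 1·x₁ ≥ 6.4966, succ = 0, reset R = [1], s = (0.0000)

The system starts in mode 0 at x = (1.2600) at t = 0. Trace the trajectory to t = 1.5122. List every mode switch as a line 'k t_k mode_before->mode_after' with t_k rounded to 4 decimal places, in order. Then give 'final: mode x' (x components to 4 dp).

Mode 0: guard c·x = 3.1066 hit at Δt = 1.0925 (t = 1.0925), x⁻ = (3.1066) → reset → x⁺ = (2.4781), jump to mode 3
Mode 3: flow for 0.4197 to horizon, guard not reached → x = (2.7737)

1 1.0925 0->3
final: 3 2.7737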